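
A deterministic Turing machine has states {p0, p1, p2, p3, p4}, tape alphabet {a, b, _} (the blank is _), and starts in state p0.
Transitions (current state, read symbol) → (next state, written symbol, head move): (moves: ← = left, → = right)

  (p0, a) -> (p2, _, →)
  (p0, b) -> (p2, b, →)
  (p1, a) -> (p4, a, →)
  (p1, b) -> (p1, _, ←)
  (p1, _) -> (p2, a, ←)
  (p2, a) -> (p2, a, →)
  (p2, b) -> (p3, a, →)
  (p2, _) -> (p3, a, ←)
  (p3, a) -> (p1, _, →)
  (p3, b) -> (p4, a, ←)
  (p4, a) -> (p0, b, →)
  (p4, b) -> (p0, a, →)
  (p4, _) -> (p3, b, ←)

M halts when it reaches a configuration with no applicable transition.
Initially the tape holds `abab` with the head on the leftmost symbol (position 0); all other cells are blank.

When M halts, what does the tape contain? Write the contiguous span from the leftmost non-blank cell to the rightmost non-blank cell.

state=p0 head=0 tape=[a]bab_   (p0,a)→(p2,_,→)
state=p2 head=1 tape=_[b]ab_   (p2,b)→(p3,a,→)
state=p3 head=2 tape=_a[a]b_   (p3,a)→(p1,_,→)
state=p1 head=3 tape=_a_[b]_   (p1,b)→(p1,_,←)
state=p1 head=2 tape=_a[_]__   (p1,_)→(p2,a,←)
state=p2 head=1 tape=_[a]a__   (p2,a)→(p2,a,→)
state=p2 head=2 tape=_a[a]__   (p2,a)→(p2,a,→)
state=p2 head=3 tape=_aa[_]_   (p2,_)→(p3,a,←)
state=p3 head=2 tape=_a[a]a_   (p3,a)→(p1,_,→)
state=p1 head=3 tape=_a_[a]_   (p1,a)→(p4,a,→)
state=p4 head=4 tape=_a_a[_]   (p4,_)→(p3,b,←)
state=p3 head=3 tape=_a_[a]b   (p3,a)→(p1,_,→)
state=p1 head=4 tape=_a__[b]   (p1,b)→(p1,_,←)
state=p1 head=3 tape=_a_[_]_   (p1,_)→(p2,a,←)
state=p2 head=2 tape=_a[_]a_   (p2,_)→(p3,a,←)
state=p3 head=1 tape=_[a]aa_   (p3,a)→(p1,_,→)
state=p1 head=2 tape=__[a]a_   (p1,a)→(p4,a,→)
state=p4 head=3 tape=__a[a]_   (p4,a)→(p0,b,→)
state=p0 head=4 tape=__ab[_]
The non-blank tape span at halt is ab.

ab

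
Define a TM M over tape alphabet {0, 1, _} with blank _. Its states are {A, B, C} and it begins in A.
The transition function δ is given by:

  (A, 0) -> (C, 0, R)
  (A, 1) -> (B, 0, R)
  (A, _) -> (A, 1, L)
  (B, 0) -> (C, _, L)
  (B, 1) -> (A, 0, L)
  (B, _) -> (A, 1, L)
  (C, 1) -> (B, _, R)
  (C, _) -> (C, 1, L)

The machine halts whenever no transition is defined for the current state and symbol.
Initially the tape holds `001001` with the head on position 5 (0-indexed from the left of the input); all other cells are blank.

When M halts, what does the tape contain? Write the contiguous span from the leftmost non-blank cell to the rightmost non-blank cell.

A | 00100[1]__   read 1 → write 0, move R, go to B
B | 001000[_]_   read _ → write 1, move L, go to A
A | 00100[0]1_   read 0 → write 0, move R, go to C
C | 001000[1]_   read 1 → write _, move R, go to B
B | 001000_[_]   read _ → write 1, move L, go to A
A | 001000[_]1   read _ → write 1, move L, go to A
A | 00100[0]11   read 0 → write 0, move R, go to C
C | 001000[1]1   read 1 → write _, move R, go to B
B | 001000_[1]   read 1 → write 0, move L, go to A
A | 001000[_]0   read _ → write 1, move L, go to A
A | 00100[0]10   read 0 → write 0, move R, go to C
C | 001000[1]0   read 1 → write _, move R, go to B
B | 001000_[0]   read 0 → write _, move L, go to C
C | 001000[_]_   read _ → write 1, move L, go to C
C | 00100[0]1_
The non-blank tape span at halt is 0010001.

0010001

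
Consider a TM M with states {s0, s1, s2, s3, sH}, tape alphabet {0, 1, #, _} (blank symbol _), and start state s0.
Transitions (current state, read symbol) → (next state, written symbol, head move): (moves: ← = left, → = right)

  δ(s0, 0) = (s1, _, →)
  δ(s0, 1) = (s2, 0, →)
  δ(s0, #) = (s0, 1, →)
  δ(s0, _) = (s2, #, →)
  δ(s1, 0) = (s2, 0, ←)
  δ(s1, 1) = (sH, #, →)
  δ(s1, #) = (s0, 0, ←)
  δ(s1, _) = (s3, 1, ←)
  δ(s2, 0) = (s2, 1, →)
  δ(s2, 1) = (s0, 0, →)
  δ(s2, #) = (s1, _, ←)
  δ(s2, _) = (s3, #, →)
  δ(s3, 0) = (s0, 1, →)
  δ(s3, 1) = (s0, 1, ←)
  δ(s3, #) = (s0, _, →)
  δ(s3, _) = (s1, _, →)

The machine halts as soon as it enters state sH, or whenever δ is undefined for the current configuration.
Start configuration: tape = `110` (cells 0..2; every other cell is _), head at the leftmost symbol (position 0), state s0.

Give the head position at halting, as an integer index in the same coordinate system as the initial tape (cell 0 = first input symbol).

4

state=s0 head=0 tape=[1]10__   (s0,1)→(s2,0,→)
state=s2 head=1 tape=0[1]0__   (s2,1)→(s0,0,→)
state=s0 head=2 tape=00[0]__   (s0,0)→(s1,_,→)
state=s1 head=3 tape=00_[_]_   (s1,_)→(s3,1,←)
state=s3 head=2 tape=00[_]1_   (s3,_)→(s1,_,→)
state=s1 head=3 tape=00_[1]_   (s1,1)→(sH,#,→)
state=sH head=4 tape=00_#[_]
At halt the head is at cell 4.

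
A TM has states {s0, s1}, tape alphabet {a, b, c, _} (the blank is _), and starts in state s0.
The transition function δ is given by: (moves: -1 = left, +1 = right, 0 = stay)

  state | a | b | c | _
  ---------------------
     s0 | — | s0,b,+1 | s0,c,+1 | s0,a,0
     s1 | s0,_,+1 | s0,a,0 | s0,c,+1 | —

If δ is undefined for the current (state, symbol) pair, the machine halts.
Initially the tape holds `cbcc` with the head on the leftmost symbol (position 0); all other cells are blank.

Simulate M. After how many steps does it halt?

5

state=s0 head=0 tape=[c]bcc_   (s0,c)→(s0,c,+1)
state=s0 head=1 tape=c[b]cc_   (s0,b)→(s0,b,+1)
state=s0 head=2 tape=cb[c]c_   (s0,c)→(s0,c,+1)
state=s0 head=3 tape=cbc[c]_   (s0,c)→(s0,c,+1)
state=s0 head=4 tape=cbcc[_]   (s0,_)→(s0,a,0)
state=s0 head=4 tape=cbcc[a]
M halts after 5 transitions.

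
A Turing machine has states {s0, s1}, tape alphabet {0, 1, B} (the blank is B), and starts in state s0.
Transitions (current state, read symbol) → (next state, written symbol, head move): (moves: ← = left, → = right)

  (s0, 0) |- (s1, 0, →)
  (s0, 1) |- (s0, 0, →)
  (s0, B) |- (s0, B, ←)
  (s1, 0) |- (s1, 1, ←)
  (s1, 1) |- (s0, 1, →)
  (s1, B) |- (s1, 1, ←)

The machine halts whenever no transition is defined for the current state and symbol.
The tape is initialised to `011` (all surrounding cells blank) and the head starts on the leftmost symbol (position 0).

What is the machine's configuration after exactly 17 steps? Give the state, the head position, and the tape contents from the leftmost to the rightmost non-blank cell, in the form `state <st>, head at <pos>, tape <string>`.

state s0, head at 3, tape 01011

state=s0 head=0 tape=[0]11BB   (s0,0)→(s1,0,→)
state=s1 head=1 tape=0[1]1BB   (s1,1)→(s0,1,→)
state=s0 head=2 tape=01[1]BB   (s0,1)→(s0,0,→)
state=s0 head=3 tape=010[B]B   (s0,B)→(s0,B,←)
state=s0 head=2 tape=01[0]BB   (s0,0)→(s1,0,→)
state=s1 head=3 tape=010[B]B   (s1,B)→(s1,1,←)
state=s1 head=2 tape=01[0]1B   (s1,0)→(s1,1,←)
state=s1 head=1 tape=0[1]11B   (s1,1)→(s0,1,→)
state=s0 head=2 tape=01[1]1B   (s0,1)→(s0,0,→)
state=s0 head=3 tape=010[1]B   (s0,1)→(s0,0,→)
state=s0 head=4 tape=0100[B]   (s0,B)→(s0,B,←)
state=s0 head=3 tape=010[0]B   (s0,0)→(s1,0,→)
state=s1 head=4 tape=0100[B]   (s1,B)→(s1,1,←)
state=s1 head=3 tape=010[0]1   (s1,0)→(s1,1,←)
state=s1 head=2 tape=01[0]11   (s1,0)→(s1,1,←)
state=s1 head=1 tape=0[1]111   (s1,1)→(s0,1,→)
state=s0 head=2 tape=01[1]11   (s0,1)→(s0,0,→)
state=s0 head=3 tape=010[1]1
After 17 steps: state s0, head at 3, tape 01011.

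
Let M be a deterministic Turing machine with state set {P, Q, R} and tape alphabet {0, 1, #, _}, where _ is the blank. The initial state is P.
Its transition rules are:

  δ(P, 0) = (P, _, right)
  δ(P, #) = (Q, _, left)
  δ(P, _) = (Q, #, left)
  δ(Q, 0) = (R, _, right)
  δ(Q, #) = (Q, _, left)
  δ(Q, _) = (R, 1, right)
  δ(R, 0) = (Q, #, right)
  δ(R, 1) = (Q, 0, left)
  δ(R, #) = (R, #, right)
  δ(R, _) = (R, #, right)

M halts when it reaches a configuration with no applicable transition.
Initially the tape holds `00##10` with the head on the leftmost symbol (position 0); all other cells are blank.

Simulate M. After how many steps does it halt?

9

P | [0]0##10   read 0 → write _, move right, go to P
P | _[0]##10   read 0 → write _, move right, go to P
P | __[#]#10   read # → write _, move left, go to Q
Q | _[_]_#10   read _ → write 1, move right, go to R
R | _1[_]#10   read _ → write #, move right, go to R
R | _1#[#]10   read # → write #, move right, go to R
R | _1##[1]0   read 1 → write 0, move left, go to Q
Q | _1#[#]00   read # → write _, move left, go to Q
Q | _1[#]_00   read # → write _, move left, go to Q
Q | _[1]__00
M halts after 9 transitions.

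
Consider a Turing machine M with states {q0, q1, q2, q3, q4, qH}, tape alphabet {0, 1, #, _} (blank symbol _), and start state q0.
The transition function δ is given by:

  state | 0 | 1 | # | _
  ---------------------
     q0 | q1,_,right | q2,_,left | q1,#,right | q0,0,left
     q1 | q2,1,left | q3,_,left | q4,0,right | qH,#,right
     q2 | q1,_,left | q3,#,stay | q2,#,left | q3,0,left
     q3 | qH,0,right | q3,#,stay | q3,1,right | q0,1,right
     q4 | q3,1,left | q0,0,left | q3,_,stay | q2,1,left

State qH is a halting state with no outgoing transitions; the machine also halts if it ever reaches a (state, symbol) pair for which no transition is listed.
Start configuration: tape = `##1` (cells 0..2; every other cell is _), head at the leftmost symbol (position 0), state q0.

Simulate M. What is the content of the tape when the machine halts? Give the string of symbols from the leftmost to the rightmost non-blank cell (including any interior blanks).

101

q0 | [#]#1   read # → write #, move right, go to q1
q1 | #[#]1   read # → write 0, move right, go to q4
q4 | #0[1]   read 1 → write 0, move left, go to q0
q0 | #[0]0   read 0 → write _, move right, go to q1
q1 | #_[0]   read 0 → write 1, move left, go to q2
q2 | #[_]1   read _ → write 0, move left, go to q3
q3 | [#]01   read # → write 1, move right, go to q3
q3 | 1[0]1   read 0 → write 0, move right, go to qH
qH | 10[1]
The non-blank tape span at halt is 101.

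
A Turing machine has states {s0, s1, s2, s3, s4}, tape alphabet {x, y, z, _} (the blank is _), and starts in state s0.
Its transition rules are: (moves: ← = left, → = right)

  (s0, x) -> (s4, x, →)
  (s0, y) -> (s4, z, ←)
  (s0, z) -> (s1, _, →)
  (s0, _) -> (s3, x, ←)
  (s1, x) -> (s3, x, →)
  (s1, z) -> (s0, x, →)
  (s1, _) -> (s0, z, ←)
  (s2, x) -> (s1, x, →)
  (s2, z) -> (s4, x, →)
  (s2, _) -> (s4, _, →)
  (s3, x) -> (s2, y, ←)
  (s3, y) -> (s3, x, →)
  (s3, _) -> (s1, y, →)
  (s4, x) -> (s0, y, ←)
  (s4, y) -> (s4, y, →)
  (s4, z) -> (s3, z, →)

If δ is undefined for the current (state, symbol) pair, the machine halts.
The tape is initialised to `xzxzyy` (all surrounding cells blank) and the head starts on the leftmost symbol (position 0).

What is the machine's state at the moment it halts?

s3

state=s0 head=0 tape=[x]zxzyy__   (s0,x)→(s4,x,→)
state=s4 head=1 tape=x[z]xzyy__   (s4,z)→(s3,z,→)
state=s3 head=2 tape=xz[x]zyy__   (s3,x)→(s2,y,←)
state=s2 head=1 tape=x[z]yzyy__   (s2,z)→(s4,x,→)
state=s4 head=2 tape=xx[y]zyy__   (s4,y)→(s4,y,→)
state=s4 head=3 tape=xxy[z]yy__   (s4,z)→(s3,z,→)
state=s3 head=4 tape=xxyz[y]y__   (s3,y)→(s3,x,→)
state=s3 head=5 tape=xxyzx[y]__   (s3,y)→(s3,x,→)
state=s3 head=6 tape=xxyzxx[_]_   (s3,_)→(s1,y,→)
state=s1 head=7 tape=xxyzxxy[_]   (s1,_)→(s0,z,←)
state=s0 head=6 tape=xxyzxx[y]z   (s0,y)→(s4,z,←)
state=s4 head=5 tape=xxyzx[x]zz   (s4,x)→(s0,y,←)
state=s0 head=4 tape=xxyz[x]yzz   (s0,x)→(s4,x,→)
state=s4 head=5 tape=xxyzx[y]zz   (s4,y)→(s4,y,→)
state=s4 head=6 tape=xxyzxy[z]z   (s4,z)→(s3,z,→)
state=s3 head=7 tape=xxyzxyz[z]
No transition is defined for (s3, z); M halts in state s3.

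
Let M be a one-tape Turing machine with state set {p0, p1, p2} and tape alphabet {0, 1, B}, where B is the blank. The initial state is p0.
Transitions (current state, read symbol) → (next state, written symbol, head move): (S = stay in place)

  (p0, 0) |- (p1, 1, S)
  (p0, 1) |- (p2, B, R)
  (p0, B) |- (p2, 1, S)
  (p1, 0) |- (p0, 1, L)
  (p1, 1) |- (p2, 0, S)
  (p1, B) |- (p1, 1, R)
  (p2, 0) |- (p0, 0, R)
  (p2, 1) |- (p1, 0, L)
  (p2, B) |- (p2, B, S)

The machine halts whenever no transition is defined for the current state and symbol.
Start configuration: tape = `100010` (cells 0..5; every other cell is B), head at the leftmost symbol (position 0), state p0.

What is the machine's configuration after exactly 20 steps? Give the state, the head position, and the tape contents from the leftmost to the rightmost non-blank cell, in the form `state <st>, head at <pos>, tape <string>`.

state p2, head at 4, tape 00B010

state=p0 head=0 tape=[1]00010B   (p0,1)→(p2,B,R)
state=p2 head=1 tape=B[0]0010B   (p2,0)→(p0,0,R)
state=p0 head=2 tape=B0[0]010B   (p0,0)→(p1,1,S)
state=p1 head=2 tape=B0[1]010B   (p1,1)→(p2,0,S)
state=p2 head=2 tape=B0[0]010B   (p2,0)→(p0,0,R)
state=p0 head=3 tape=B00[0]10B   (p0,0)→(p1,1,S)
state=p1 head=3 tape=B00[1]10B   (p1,1)→(p2,0,S)
state=p2 head=3 tape=B00[0]10B   (p2,0)→(p0,0,R)
state=p0 head=4 tape=B000[1]0B   (p0,1)→(p2,B,R)
state=p2 head=5 tape=B000B[0]B   (p2,0)→(p0,0,R)
state=p0 head=6 tape=B000B0[B]   (p0,B)→(p2,1,S)
state=p2 head=6 tape=B000B0[1]   (p2,1)→(p1,0,L)
state=p1 head=5 tape=B000B[0]0   (p1,0)→(p0,1,L)
state=p0 head=4 tape=B000[B]10   (p0,B)→(p2,1,S)
state=p2 head=4 tape=B000[1]10   (p2,1)→(p1,0,L)
state=p1 head=3 tape=B00[0]010   (p1,0)→(p0,1,L)
state=p0 head=2 tape=B0[0]1010   (p0,0)→(p1,1,S)
state=p1 head=2 tape=B0[1]1010   (p1,1)→(p2,0,S)
state=p2 head=2 tape=B0[0]1010   (p2,0)→(p0,0,R)
state=p0 head=3 tape=B00[1]010   (p0,1)→(p2,B,R)
state=p2 head=4 tape=B00B[0]10
After 20 steps: state p2, head at 4, tape 00B010.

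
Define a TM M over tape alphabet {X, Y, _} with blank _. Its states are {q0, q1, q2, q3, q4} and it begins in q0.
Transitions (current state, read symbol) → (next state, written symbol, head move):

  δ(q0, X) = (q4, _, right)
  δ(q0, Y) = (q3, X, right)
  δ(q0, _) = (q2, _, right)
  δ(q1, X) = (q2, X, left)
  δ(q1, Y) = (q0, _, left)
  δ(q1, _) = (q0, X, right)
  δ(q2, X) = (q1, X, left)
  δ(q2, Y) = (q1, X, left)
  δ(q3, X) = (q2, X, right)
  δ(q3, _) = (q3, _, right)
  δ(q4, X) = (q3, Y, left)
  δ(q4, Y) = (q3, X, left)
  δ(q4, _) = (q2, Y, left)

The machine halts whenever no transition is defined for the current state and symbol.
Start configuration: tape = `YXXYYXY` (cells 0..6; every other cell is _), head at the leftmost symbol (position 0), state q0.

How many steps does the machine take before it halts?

state=q0 head=0 tape=_[Y]XXYYXY   (q0,Y)→(q3,X,right)
state=q3 head=1 tape=_X[X]XYYXY   (q3,X)→(q2,X,right)
state=q2 head=2 tape=_XX[X]YYXY   (q2,X)→(q1,X,left)
state=q1 head=1 tape=_X[X]XYYXY   (q1,X)→(q2,X,left)
state=q2 head=0 tape=_[X]XXYYXY   (q2,X)→(q1,X,left)
state=q1 head=-1 tape=[_]XXXYYXY   (q1,_)→(q0,X,right)
state=q0 head=0 tape=X[X]XXYYXY   (q0,X)→(q4,_,right)
state=q4 head=1 tape=X_[X]XYYXY   (q4,X)→(q3,Y,left)
state=q3 head=0 tape=X[_]YXYYXY   (q3,_)→(q3,_,right)
state=q3 head=1 tape=X_[Y]XYYXY
M halts after 9 transitions.

9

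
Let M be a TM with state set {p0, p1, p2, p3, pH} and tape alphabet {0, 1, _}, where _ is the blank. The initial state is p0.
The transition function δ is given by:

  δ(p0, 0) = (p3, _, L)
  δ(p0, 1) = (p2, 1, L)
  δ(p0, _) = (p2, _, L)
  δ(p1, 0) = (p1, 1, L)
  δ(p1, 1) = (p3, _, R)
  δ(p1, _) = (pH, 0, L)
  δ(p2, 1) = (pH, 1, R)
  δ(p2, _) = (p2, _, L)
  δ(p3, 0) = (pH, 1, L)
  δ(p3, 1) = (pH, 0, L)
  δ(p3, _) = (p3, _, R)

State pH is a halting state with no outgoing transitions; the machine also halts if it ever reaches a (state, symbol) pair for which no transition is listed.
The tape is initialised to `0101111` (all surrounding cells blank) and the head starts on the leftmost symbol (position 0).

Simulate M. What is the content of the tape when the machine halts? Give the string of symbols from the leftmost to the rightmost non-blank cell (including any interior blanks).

state=p0 head=0 tape=_[0]101111   (p0,0)→(p3,_,L)
state=p3 head=-1 tape=[_]_101111   (p3,_)→(p3,_,R)
state=p3 head=0 tape=_[_]101111   (p3,_)→(p3,_,R)
state=p3 head=1 tape=__[1]01111   (p3,1)→(pH,0,L)
state=pH head=0 tape=_[_]001111
The non-blank tape span at halt is 001111.

001111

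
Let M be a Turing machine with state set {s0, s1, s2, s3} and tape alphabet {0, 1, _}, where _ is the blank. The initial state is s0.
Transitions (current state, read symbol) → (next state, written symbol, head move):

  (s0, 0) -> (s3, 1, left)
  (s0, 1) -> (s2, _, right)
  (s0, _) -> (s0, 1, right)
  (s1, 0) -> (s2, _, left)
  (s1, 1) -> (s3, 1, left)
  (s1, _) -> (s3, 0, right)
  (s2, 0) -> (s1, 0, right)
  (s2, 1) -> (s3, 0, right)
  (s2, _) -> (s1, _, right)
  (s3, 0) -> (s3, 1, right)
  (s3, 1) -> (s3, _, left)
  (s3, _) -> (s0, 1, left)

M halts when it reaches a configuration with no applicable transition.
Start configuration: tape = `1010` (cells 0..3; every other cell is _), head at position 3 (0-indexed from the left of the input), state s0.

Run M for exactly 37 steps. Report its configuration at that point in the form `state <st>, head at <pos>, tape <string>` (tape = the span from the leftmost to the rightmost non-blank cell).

s0 | 101[0]___   read 0 → write 1, move left, go to s3
s3 | 10[1]1___   read 1 → write _, move left, go to s3
s3 | 1[0]_1___   read 0 → write 1, move right, go to s3
s3 | 11[_]1___   read _ → write 1, move left, go to s0
s0 | 1[1]11___   read 1 → write _, move right, go to s2
s2 | 1_[1]1___   read 1 → write 0, move right, go to s3
s3 | 1_0[1]___   read 1 → write _, move left, go to s3
s3 | 1_[0]____   read 0 → write 1, move right, go to s3
s3 | 1_1[_]___   read _ → write 1, move left, go to s0
s0 | 1_[1]1___   read 1 → write _, move right, go to s2
s2 | 1__[1]___   read 1 → write 0, move right, go to s3
s3 | 1__0[_]__   read _ → write 1, move left, go to s0
s0 | 1__[0]1__   read 0 → write 1, move left, go to s3
s3 | 1_[_]11__   read _ → write 1, move left, go to s0
s0 | 1[_]111__   read _ → write 1, move right, go to s0
s0 | 11[1]11__   read 1 → write _, move right, go to s2
s2 | 11_[1]1__   read 1 → write 0, move right, go to s3
s3 | 11_0[1]__   read 1 → write _, move left, go to s3
s3 | 11_[0]___   read 0 → write 1, move right, go to s3
s3 | 11_1[_]__   read _ → write 1, move left, go to s0
s0 | 11_[1]1__   read 1 → write _, move right, go to s2
s2 | 11__[1]__   read 1 → write 0, move right, go to s3
s3 | 11__0[_]_   read _ → write 1, move left, go to s0
s0 | 11__[0]1_   read 0 → write 1, move left, go to s3
s3 | 11_[_]11_   read _ → write 1, move left, go to s0
s0 | 11[_]111_   read _ → write 1, move right, go to s0
s0 | 111[1]11_   read 1 → write _, move right, go to s2
s2 | 111_[1]1_   read 1 → write 0, move right, go to s3
s3 | 111_0[1]_   read 1 → write _, move left, go to s3
s3 | 111_[0]__   read 0 → write 1, move right, go to s3
s3 | 111_1[_]_   read _ → write 1, move left, go to s0
s0 | 111_[1]1_   read 1 → write _, move right, go to s2
s2 | 111__[1]_   read 1 → write 0, move right, go to s3
s3 | 111__0[_]   read _ → write 1, move left, go to s0
s0 | 111__[0]1   read 0 → write 1, move left, go to s3
s3 | 111_[_]11   read _ → write 1, move left, go to s0
s0 | 111[_]111   read _ → write 1, move right, go to s0
s0 | 1111[1]11
After 37 steps: state s0, head at 4, tape 1111111.

state s0, head at 4, tape 1111111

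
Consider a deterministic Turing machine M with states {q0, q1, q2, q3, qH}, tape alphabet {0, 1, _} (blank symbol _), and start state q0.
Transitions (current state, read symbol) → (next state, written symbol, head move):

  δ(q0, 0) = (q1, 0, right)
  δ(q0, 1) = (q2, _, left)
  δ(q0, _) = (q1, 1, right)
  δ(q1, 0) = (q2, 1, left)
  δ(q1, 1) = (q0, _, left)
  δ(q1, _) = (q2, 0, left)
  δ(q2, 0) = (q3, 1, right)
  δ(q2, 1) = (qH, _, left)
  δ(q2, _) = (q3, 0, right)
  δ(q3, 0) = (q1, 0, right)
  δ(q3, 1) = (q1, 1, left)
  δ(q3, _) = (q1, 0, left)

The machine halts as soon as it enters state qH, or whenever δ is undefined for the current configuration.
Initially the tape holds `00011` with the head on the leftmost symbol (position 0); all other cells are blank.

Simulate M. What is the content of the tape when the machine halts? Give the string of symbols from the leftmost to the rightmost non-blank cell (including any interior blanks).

state=q0 head=0 tape=__[0]0011   (q0,0)→(q1,0,right)
state=q1 head=1 tape=__0[0]011   (q1,0)→(q2,1,left)
state=q2 head=0 tape=__[0]1011   (q2,0)→(q3,1,right)
state=q3 head=1 tape=__1[1]011   (q3,1)→(q1,1,left)
state=q1 head=0 tape=__[1]1011   (q1,1)→(q0,_,left)
state=q0 head=-1 tape=_[_]_1011   (q0,_)→(q1,1,right)
state=q1 head=0 tape=_1[_]1011   (q1,_)→(q2,0,left)
state=q2 head=-1 tape=_[1]01011   (q2,1)→(qH,_,left)
state=qH head=-2 tape=[_]_01011
The non-blank tape span at halt is 01011.

01011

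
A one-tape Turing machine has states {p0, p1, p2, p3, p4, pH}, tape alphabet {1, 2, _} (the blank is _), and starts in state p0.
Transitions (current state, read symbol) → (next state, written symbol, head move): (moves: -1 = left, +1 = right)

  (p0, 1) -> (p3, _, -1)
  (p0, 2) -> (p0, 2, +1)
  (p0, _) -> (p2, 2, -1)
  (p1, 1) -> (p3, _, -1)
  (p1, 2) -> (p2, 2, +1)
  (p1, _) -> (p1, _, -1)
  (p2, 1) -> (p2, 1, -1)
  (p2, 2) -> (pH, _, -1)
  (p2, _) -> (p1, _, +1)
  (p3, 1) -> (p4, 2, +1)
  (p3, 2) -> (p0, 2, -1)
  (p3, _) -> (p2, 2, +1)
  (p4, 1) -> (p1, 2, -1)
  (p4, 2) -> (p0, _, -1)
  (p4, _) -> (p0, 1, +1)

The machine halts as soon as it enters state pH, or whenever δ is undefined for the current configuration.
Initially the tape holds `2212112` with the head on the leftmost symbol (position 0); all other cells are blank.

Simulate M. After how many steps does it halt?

8

state=p0 head=0 tape=[2]212112   (p0,2)→(p0,2,+1)
state=p0 head=1 tape=2[2]12112   (p0,2)→(p0,2,+1)
state=p0 head=2 tape=22[1]2112   (p0,1)→(p3,_,-1)
state=p3 head=1 tape=2[2]_2112   (p3,2)→(p0,2,-1)
state=p0 head=0 tape=[2]2_2112   (p0,2)→(p0,2,+1)
state=p0 head=1 tape=2[2]_2112   (p0,2)→(p0,2,+1)
state=p0 head=2 tape=22[_]2112   (p0,_)→(p2,2,-1)
state=p2 head=1 tape=2[2]22112   (p2,2)→(pH,_,-1)
state=pH head=0 tape=[2]_22112
M halts after 8 transitions.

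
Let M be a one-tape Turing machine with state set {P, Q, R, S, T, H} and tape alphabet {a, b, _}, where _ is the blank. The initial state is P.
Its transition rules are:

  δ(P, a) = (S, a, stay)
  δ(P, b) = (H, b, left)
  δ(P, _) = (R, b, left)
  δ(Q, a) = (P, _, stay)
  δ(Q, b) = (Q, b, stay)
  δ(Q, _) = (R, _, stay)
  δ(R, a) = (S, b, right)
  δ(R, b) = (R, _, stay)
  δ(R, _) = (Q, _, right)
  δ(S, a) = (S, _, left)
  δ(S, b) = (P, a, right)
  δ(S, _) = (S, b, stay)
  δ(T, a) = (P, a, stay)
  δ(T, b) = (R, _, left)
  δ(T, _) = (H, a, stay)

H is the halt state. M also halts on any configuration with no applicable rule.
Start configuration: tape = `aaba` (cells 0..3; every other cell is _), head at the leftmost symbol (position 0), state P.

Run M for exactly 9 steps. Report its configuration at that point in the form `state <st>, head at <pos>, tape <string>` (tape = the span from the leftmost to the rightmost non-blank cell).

P | _[a]aba   read a → write a, move stay, go to S
S | _[a]aba   read a → write _, move left, go to S
S | [_]_aba   read _ → write b, move stay, go to S
S | [b]_aba   read b → write a, move right, go to P
P | a[_]aba   read _ → write b, move left, go to R
R | [a]baba   read a → write b, move right, go to S
S | b[b]aba   read b → write a, move right, go to P
P | ba[a]ba   read a → write a, move stay, go to S
S | ba[a]ba   read a → write _, move left, go to S
S | b[a]_ba
After 9 steps: state S, head at 0, tape ba_ba.

state S, head at 0, tape ba_ba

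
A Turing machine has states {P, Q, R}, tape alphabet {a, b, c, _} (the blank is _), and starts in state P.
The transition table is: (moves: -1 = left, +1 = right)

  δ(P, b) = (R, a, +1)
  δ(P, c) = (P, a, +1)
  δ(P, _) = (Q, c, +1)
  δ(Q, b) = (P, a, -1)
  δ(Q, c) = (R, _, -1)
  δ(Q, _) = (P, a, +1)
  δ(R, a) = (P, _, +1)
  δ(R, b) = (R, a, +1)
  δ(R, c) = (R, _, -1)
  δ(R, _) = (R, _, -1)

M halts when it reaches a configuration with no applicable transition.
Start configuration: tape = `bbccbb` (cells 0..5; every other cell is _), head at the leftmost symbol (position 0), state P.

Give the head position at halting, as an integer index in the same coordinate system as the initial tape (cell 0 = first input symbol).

4

state=P head=0 tape=[b]bccbb   (P,b)→(R,a,+1)
state=R head=1 tape=a[b]ccbb   (R,b)→(R,a,+1)
state=R head=2 tape=aa[c]cbb   (R,c)→(R,_,-1)
state=R head=1 tape=a[a]_cbb   (R,a)→(P,_,+1)
state=P head=2 tape=a_[_]cbb   (P,_)→(Q,c,+1)
state=Q head=3 tape=a_c[c]bb   (Q,c)→(R,_,-1)
state=R head=2 tape=a_[c]_bb   (R,c)→(R,_,-1)
state=R head=1 tape=a[_]__bb   (R,_)→(R,_,-1)
state=R head=0 tape=[a]___bb   (R,a)→(P,_,+1)
state=P head=1 tape=_[_]__bb   (P,_)→(Q,c,+1)
state=Q head=2 tape=_c[_]_bb   (Q,_)→(P,a,+1)
state=P head=3 tape=_ca[_]bb   (P,_)→(Q,c,+1)
state=Q head=4 tape=_cac[b]b   (Q,b)→(P,a,-1)
state=P head=3 tape=_ca[c]ab   (P,c)→(P,a,+1)
state=P head=4 tape=_caa[a]b
At halt the head is at cell 4.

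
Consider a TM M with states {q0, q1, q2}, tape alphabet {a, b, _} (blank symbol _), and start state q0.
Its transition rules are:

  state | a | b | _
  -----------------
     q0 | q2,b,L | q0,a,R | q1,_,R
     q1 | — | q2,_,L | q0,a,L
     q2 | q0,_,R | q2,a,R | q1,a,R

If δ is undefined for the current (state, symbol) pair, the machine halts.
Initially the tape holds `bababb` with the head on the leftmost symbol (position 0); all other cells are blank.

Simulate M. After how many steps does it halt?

13

state=q0 head=0 tape=[b]ababb__   (q0,b)→(q0,a,R)
state=q0 head=1 tape=a[a]babb__   (q0,a)→(q2,b,L)
state=q2 head=0 tape=[a]bbabb__   (q2,a)→(q0,_,R)
state=q0 head=1 tape=_[b]babb__   (q0,b)→(q0,a,R)
state=q0 head=2 tape=_a[b]abb__   (q0,b)→(q0,a,R)
state=q0 head=3 tape=_aa[a]bb__   (q0,a)→(q2,b,L)
state=q2 head=2 tape=_a[a]bbb__   (q2,a)→(q0,_,R)
state=q0 head=3 tape=_a_[b]bb__   (q0,b)→(q0,a,R)
state=q0 head=4 tape=_a_a[b]b__   (q0,b)→(q0,a,R)
state=q0 head=5 tape=_a_aa[b]__   (q0,b)→(q0,a,R)
state=q0 head=6 tape=_a_aaa[_]_   (q0,_)→(q1,_,R)
state=q1 head=7 tape=_a_aaa_[_]   (q1,_)→(q0,a,L)
state=q0 head=6 tape=_a_aaa[_]a   (q0,_)→(q1,_,R)
state=q1 head=7 tape=_a_aaa_[a]
M halts after 13 transitions.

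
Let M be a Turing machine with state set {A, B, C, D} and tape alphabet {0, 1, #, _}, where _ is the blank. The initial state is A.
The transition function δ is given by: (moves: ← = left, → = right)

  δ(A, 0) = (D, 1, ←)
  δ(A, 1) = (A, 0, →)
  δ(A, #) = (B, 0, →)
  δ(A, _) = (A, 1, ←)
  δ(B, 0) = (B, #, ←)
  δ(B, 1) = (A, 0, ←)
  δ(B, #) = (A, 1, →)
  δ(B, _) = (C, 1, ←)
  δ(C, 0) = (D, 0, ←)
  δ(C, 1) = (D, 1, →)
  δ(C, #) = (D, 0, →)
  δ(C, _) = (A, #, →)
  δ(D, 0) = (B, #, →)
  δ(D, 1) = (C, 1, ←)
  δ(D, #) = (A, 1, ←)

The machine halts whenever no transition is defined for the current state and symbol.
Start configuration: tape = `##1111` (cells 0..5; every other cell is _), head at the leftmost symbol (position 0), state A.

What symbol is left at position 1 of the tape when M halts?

state=A head=0 tape=_[#]#1111_   (A,#)→(B,0,→)
state=B head=1 tape=_0[#]1111_   (B,#)→(A,1,→)
state=A head=2 tape=_01[1]111_   (A,1)→(A,0,→)
state=A head=3 tape=_010[1]11_   (A,1)→(A,0,→)
state=A head=4 tape=_0100[1]1_   (A,1)→(A,0,→)
state=A head=5 tape=_01000[1]_   (A,1)→(A,0,→)
state=A head=6 tape=_010000[_]   (A,_)→(A,1,←)
state=A head=5 tape=_01000[0]1   (A,0)→(D,1,←)
state=D head=4 tape=_0100[0]11   (D,0)→(B,#,→)
state=B head=5 tape=_0100#[1]1   (B,1)→(A,0,←)
state=A head=4 tape=_0100[#]01   (A,#)→(B,0,→)
state=B head=5 tape=_01000[0]1   (B,0)→(B,#,←)
state=B head=4 tape=_0100[0]#1   (B,0)→(B,#,←)
state=B head=3 tape=_010[0]##1   (B,0)→(B,#,←)
state=B head=2 tape=_01[0]###1   (B,0)→(B,#,←)
state=B head=1 tape=_0[1]####1   (B,1)→(A,0,←)
state=A head=0 tape=_[0]0####1   (A,0)→(D,1,←)
state=D head=-1 tape=[_]10####1
Cell 1 holds 0 when M halts.

0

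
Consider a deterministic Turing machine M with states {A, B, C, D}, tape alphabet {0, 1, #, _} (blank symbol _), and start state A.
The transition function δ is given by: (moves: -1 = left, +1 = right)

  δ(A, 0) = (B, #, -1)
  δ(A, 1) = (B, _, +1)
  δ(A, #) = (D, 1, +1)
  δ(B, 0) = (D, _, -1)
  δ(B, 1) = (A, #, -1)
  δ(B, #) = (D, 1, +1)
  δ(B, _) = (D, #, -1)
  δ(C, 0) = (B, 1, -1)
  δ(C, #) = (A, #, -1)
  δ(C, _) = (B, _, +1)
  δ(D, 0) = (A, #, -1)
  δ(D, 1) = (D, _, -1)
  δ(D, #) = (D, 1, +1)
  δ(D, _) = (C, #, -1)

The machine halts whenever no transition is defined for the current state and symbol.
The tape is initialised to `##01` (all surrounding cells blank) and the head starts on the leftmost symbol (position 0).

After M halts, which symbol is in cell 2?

state=A head=0 tape=[#]#01   (A,#)→(D,1,+1)
state=D head=1 tape=1[#]01   (D,#)→(D,1,+1)
state=D head=2 tape=11[0]1   (D,0)→(A,#,-1)
state=A head=1 tape=1[1]#1   (A,1)→(B,_,+1)
state=B head=2 tape=1_[#]1   (B,#)→(D,1,+1)
state=D head=3 tape=1_1[1]   (D,1)→(D,_,-1)
state=D head=2 tape=1_[1]_   (D,1)→(D,_,-1)
state=D head=1 tape=1[_]__   (D,_)→(C,#,-1)
state=C head=0 tape=[1]#__
Cell 2 holds _ when M halts.

_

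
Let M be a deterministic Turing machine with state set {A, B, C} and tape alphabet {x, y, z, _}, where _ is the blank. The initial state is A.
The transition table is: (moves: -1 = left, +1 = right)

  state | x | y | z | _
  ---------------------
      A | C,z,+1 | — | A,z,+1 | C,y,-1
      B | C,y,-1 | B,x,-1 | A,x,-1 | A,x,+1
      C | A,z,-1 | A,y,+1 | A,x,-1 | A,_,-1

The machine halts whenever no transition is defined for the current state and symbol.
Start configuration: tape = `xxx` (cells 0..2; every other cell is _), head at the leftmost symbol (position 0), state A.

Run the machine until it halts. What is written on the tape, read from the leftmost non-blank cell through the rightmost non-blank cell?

A | [x]xx__   read x → write z, move +1, go to C
C | z[x]x__   read x → write z, move -1, go to A
A | [z]zx__   read z → write z, move +1, go to A
A | z[z]x__   read z → write z, move +1, go to A
A | zz[x]__   read x → write z, move +1, go to C
C | zzz[_]_   read _ → write _, move -1, go to A
A | zz[z]__   read z → write z, move +1, go to A
A | zzz[_]_   read _ → write y, move -1, go to C
C | zz[z]y_   read z → write x, move -1, go to A
A | z[z]xy_   read z → write z, move +1, go to A
A | zz[x]y_   read x → write z, move +1, go to C
C | zzz[y]_   read y → write y, move +1, go to A
A | zzzy[_]   read _ → write y, move -1, go to C
C | zzz[y]y   read y → write y, move +1, go to A
A | zzzy[y]
The non-blank tape span at halt is zzzyy.

zzzyy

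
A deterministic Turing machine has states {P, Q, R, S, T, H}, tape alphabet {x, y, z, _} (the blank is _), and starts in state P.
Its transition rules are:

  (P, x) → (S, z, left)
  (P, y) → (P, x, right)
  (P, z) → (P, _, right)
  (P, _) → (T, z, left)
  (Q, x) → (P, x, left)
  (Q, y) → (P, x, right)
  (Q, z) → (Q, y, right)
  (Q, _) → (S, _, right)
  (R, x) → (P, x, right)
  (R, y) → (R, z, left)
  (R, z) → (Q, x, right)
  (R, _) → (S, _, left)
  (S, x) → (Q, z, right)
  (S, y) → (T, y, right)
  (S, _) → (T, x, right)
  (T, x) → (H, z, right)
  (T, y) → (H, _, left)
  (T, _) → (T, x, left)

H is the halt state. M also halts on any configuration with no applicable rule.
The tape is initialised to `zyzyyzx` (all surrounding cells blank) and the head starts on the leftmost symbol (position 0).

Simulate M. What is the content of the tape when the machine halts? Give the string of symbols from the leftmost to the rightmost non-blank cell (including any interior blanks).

x_xxxz

P | [z]yzyyzx   read z → write _, move right, go to P
P | _[y]zyyzx   read y → write x, move right, go to P
P | _x[z]yyzx   read z → write _, move right, go to P
P | _x_[y]yzx   read y → write x, move right, go to P
P | _x_x[y]zx   read y → write x, move right, go to P
P | _x_xx[z]x   read z → write _, move right, go to P
P | _x_xx_[x]   read x → write z, move left, go to S
S | _x_xx[_]z   read _ → write x, move right, go to T
T | _x_xxx[z]
The non-blank tape span at halt is x_xxxz.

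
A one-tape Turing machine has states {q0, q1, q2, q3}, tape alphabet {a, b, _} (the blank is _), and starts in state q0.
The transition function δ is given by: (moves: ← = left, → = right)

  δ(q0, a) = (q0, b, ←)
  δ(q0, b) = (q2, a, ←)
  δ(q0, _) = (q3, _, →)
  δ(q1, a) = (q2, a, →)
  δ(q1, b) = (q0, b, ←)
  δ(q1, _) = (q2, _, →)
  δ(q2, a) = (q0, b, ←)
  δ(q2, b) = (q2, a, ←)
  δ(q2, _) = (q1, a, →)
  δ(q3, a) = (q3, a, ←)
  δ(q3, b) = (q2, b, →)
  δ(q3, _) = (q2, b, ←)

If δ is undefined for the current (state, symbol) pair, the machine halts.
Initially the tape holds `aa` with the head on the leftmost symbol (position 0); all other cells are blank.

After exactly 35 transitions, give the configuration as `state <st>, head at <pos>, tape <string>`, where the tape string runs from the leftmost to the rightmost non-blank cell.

state=q0 head=0 tape=____[a]a   (q0,a)→(q0,b,←)
state=q0 head=-1 tape=___[_]ba   (q0,_)→(q3,_,→)
state=q3 head=0 tape=____[b]a   (q3,b)→(q2,b,→)
state=q2 head=1 tape=____b[a]   (q2,a)→(q0,b,←)
state=q0 head=0 tape=____[b]b   (q0,b)→(q2,a,←)
state=q2 head=-1 tape=___[_]ab   (q2,_)→(q1,a,→)
state=q1 head=0 tape=___a[a]b   (q1,a)→(q2,a,→)
state=q2 head=1 tape=___aa[b]   (q2,b)→(q2,a,←)
state=q2 head=0 tape=___a[a]a   (q2,a)→(q0,b,←)
state=q0 head=-1 tape=___[a]ba   (q0,a)→(q0,b,←)
state=q0 head=-2 tape=__[_]bba   (q0,_)→(q3,_,→)
state=q3 head=-1 tape=___[b]ba   (q3,b)→(q2,b,→)
state=q2 head=0 tape=___b[b]a   (q2,b)→(q2,a,←)
state=q2 head=-1 tape=___[b]aa   (q2,b)→(q2,a,←)
state=q2 head=-2 tape=__[_]aaa   (q2,_)→(q1,a,→)
state=q1 head=-1 tape=__a[a]aa   (q1,a)→(q2,a,→)
state=q2 head=0 tape=__aa[a]a   (q2,a)→(q0,b,←)
state=q0 head=-1 tape=__a[a]ba   (q0,a)→(q0,b,←)
state=q0 head=-2 tape=__[a]bba   (q0,a)→(q0,b,←)
state=q0 head=-3 tape=_[_]bbba   (q0,_)→(q3,_,→)
state=q3 head=-2 tape=__[b]bba   (q3,b)→(q2,b,→)
state=q2 head=-1 tape=__b[b]ba   (q2,b)→(q2,a,←)
state=q2 head=-2 tape=__[b]aba   (q2,b)→(q2,a,←)
state=q2 head=-3 tape=_[_]aaba   (q2,_)→(q1,a,→)
state=q1 head=-2 tape=_a[a]aba   (q1,a)→(q2,a,→)
state=q2 head=-1 tape=_aa[a]ba   (q2,a)→(q0,b,←)
state=q0 head=-2 tape=_a[a]bba   (q0,a)→(q0,b,←)
state=q0 head=-3 tape=_[a]bbba   (q0,a)→(q0,b,←)
state=q0 head=-4 tape=[_]bbbba   (q0,_)→(q3,_,→)
state=q3 head=-3 tape=_[b]bbba   (q3,b)→(q2,b,→)
state=q2 head=-2 tape=_b[b]bba   (q2,b)→(q2,a,←)
state=q2 head=-3 tape=_[b]abba   (q2,b)→(q2,a,←)
state=q2 head=-4 tape=[_]aabba   (q2,_)→(q1,a,→)
state=q1 head=-3 tape=a[a]abba   (q1,a)→(q2,a,→)
state=q2 head=-2 tape=aa[a]bba   (q2,a)→(q0,b,←)
state=q0 head=-3 tape=a[a]bbba
After 35 steps: state q0, head at -3, tape aabbba.

state q0, head at -3, tape aabbba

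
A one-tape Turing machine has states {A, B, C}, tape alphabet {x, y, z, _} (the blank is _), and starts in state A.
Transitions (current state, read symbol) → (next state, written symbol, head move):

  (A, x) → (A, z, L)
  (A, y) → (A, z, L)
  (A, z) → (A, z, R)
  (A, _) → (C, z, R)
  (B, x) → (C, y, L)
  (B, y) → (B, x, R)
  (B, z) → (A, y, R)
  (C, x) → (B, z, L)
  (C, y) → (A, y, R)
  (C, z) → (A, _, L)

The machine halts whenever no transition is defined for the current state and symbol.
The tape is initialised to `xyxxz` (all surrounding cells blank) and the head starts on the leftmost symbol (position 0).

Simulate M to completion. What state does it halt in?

state=A head=0 tape=_[x]yxxz__   (A,x)→(A,z,L)
state=A head=-1 tape=[_]zyxxz__   (A,_)→(C,z,R)
state=C head=0 tape=z[z]yxxz__   (C,z)→(A,_,L)
state=A head=-1 tape=[z]_yxxz__   (A,z)→(A,z,R)
state=A head=0 tape=z[_]yxxz__   (A,_)→(C,z,R)
state=C head=1 tape=zz[y]xxz__   (C,y)→(A,y,R)
state=A head=2 tape=zzy[x]xz__   (A,x)→(A,z,L)
state=A head=1 tape=zz[y]zxz__   (A,y)→(A,z,L)
state=A head=0 tape=z[z]zzxz__   (A,z)→(A,z,R)
state=A head=1 tape=zz[z]zxz__   (A,z)→(A,z,R)
state=A head=2 tape=zzz[z]xz__   (A,z)→(A,z,R)
state=A head=3 tape=zzzz[x]z__   (A,x)→(A,z,L)
state=A head=2 tape=zzz[z]zz__   (A,z)→(A,z,R)
state=A head=3 tape=zzzz[z]z__   (A,z)→(A,z,R)
state=A head=4 tape=zzzzz[z]__   (A,z)→(A,z,R)
state=A head=5 tape=zzzzzz[_]_   (A,_)→(C,z,R)
state=C head=6 tape=zzzzzzz[_]
No transition is defined for (C, _); M halts in state C.

C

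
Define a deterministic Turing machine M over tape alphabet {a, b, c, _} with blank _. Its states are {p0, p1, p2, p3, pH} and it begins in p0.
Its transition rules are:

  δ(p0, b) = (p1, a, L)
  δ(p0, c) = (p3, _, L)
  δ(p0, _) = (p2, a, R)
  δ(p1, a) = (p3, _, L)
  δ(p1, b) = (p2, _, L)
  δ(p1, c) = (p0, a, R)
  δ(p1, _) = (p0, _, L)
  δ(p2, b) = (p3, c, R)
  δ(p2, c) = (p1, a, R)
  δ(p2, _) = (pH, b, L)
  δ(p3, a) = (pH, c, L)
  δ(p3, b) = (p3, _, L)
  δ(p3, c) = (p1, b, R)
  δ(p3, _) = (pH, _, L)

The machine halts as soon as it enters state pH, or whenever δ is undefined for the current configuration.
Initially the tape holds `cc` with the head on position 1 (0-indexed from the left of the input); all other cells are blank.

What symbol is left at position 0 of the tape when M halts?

a

p0 | __c[c]   read c → write _, move L, go to p3
p3 | __[c]_   read c → write b, move R, go to p1
p1 | __b[_]   read _ → write _, move L, go to p0
p0 | __[b]_   read b → write a, move L, go to p1
p1 | _[_]a_   read _ → write _, move L, go to p0
p0 | [_]_a_   read _ → write a, move R, go to p2
p2 | a[_]a_   read _ → write b, move L, go to pH
pH | [a]ba_
Cell 0 holds a when M halts.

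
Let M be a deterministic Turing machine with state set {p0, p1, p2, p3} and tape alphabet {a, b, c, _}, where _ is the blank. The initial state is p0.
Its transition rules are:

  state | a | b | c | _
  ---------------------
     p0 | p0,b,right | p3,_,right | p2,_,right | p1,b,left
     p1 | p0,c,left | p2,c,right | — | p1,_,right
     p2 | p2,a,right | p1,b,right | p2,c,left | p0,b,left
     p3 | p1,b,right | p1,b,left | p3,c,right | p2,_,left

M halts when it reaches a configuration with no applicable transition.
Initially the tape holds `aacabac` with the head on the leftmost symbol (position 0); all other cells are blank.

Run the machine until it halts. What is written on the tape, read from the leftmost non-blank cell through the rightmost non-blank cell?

bcbcccc

state=p0 head=0 tape=[a]acabac_   (p0,a)→(p0,b,right)
state=p0 head=1 tape=b[a]cabac_   (p0,a)→(p0,b,right)
state=p0 head=2 tape=bb[c]abac_   (p0,c)→(p2,_,right)
state=p2 head=3 tape=bb_[a]bac_   (p2,a)→(p2,a,right)
state=p2 head=4 tape=bb_a[b]ac_   (p2,b)→(p1,b,right)
state=p1 head=5 tape=bb_ab[a]c_   (p1,a)→(p0,c,left)
state=p0 head=4 tape=bb_a[b]cc_   (p0,b)→(p3,_,right)
state=p3 head=5 tape=bb_a_[c]c_   (p3,c)→(p3,c,right)
state=p3 head=6 tape=bb_a_c[c]_   (p3,c)→(p3,c,right)
state=p3 head=7 tape=bb_a_cc[_]   (p3,_)→(p2,_,left)
state=p2 head=6 tape=bb_a_c[c]_   (p2,c)→(p2,c,left)
state=p2 head=5 tape=bb_a_[c]c_   (p2,c)→(p2,c,left)
state=p2 head=4 tape=bb_a[_]cc_   (p2,_)→(p0,b,left)
state=p0 head=3 tape=bb_[a]bcc_   (p0,a)→(p0,b,right)
state=p0 head=4 tape=bb_b[b]cc_   (p0,b)→(p3,_,right)
state=p3 head=5 tape=bb_b_[c]c_   (p3,c)→(p3,c,right)
state=p3 head=6 tape=bb_b_c[c]_   (p3,c)→(p3,c,right)
state=p3 head=7 tape=bb_b_cc[_]   (p3,_)→(p2,_,left)
state=p2 head=6 tape=bb_b_c[c]_   (p2,c)→(p2,c,left)
state=p2 head=5 tape=bb_b_[c]c_   (p2,c)→(p2,c,left)
state=p2 head=4 tape=bb_b[_]cc_   (p2,_)→(p0,b,left)
state=p0 head=3 tape=bb_[b]bcc_   (p0,b)→(p3,_,right)
state=p3 head=4 tape=bb__[b]cc_   (p3,b)→(p1,b,left)
state=p1 head=3 tape=bb_[_]bcc_   (p1,_)→(p1,_,right)
state=p1 head=4 tape=bb__[b]cc_   (p1,b)→(p2,c,right)
state=p2 head=5 tape=bb__c[c]c_   (p2,c)→(p2,c,left)
state=p2 head=4 tape=bb__[c]cc_   (p2,c)→(p2,c,left)
state=p2 head=3 tape=bb_[_]ccc_   (p2,_)→(p0,b,left)
state=p0 head=2 tape=bb[_]bccc_   (p0,_)→(p1,b,left)
state=p1 head=1 tape=b[b]bbccc_   (p1,b)→(p2,c,right)
state=p2 head=2 tape=bc[b]bccc_   (p2,b)→(p1,b,right)
state=p1 head=3 tape=bcb[b]ccc_   (p1,b)→(p2,c,right)
state=p2 head=4 tape=bcbc[c]cc_   (p2,c)→(p2,c,left)
state=p2 head=3 tape=bcb[c]ccc_   (p2,c)→(p2,c,left)
state=p2 head=2 tape=bc[b]cccc_   (p2,b)→(p1,b,right)
state=p1 head=3 tape=bcb[c]ccc_
The non-blank tape span at halt is bcbcccc.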